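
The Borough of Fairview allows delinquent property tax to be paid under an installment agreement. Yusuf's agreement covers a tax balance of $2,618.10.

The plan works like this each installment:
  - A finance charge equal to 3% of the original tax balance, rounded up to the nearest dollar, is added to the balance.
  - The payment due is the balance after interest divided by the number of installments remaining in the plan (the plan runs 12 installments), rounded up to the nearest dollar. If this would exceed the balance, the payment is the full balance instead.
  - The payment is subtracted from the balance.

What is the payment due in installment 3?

Installment 1: $2,618.10 +$79.00 interest = $2,697.10; pay $225.00 → $2,472.10
Installment 2: $2,472.10 +$79.00 interest = $2,551.10; pay $232.00 → $2,319.10
Installment 3: $2,319.10 +$79.00 interest = $2,398.10; pay $240.00 → $2,158.10

$240.00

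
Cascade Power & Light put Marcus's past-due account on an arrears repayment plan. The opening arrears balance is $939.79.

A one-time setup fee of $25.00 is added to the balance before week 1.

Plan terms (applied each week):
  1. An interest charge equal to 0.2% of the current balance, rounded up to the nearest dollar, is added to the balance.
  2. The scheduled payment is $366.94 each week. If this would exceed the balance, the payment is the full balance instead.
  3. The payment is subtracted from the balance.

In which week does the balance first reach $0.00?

Week 1: $964.79 +$2.00 interest = $966.79; pay $366.94 → $599.85
Week 2: $599.85 +$2.00 interest = $601.85; pay $366.94 → $234.91
Week 3: $234.91 +$1.00 interest = $235.91; pay $235.91 → $0.00
Balance reaches $0.00 in week 3.

3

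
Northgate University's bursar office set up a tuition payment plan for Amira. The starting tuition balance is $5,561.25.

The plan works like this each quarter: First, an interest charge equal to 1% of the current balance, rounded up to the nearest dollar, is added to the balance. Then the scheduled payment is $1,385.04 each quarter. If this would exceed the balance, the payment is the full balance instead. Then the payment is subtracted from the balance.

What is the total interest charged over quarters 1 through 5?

Quarter 1: opening $5,561.25; interest $56.00 → $5,617.25; payment $1,385.04; balance $4,232.21
Quarter 2: opening $4,232.21; interest $43.00 → $4,275.21; payment $1,385.04; balance $2,890.17
Quarter 3: opening $2,890.17; interest $29.00 → $2,919.17; payment $1,385.04; balance $1,534.13
Quarter 4: opening $1,534.13; interest $16.00 → $1,550.13; payment $1,385.04; balance $165.09
Quarter 5: opening $165.09; interest $2.00 → $167.09; payment $167.09; balance $0.00
Total interest: $56.00 + $43.00 + $29.00 + $16.00 + $2.00 = $146.00

$146.00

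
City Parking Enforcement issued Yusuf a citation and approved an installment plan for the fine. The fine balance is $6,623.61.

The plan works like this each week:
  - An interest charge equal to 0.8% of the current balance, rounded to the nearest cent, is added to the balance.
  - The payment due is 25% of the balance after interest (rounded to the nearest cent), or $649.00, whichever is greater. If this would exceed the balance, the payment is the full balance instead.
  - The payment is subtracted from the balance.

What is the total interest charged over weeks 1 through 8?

$185.00

Week 1: $6,623.61 +$52.99 interest = $6,676.60; pay $1,669.15 → $5,007.45
Week 2: $5,007.45 +$40.06 interest = $5,047.51; pay $1,261.88 → $3,785.63
Week 3: $3,785.63 +$30.29 interest = $3,815.92; pay $953.98 → $2,861.94
Week 4: $2,861.94 +$22.90 interest = $2,884.84; pay $721.21 → $2,163.63
Week 5: $2,163.63 +$17.31 interest = $2,180.94; pay $649.00 → $1,531.94
Week 6: $1,531.94 +$12.26 interest = $1,544.20; pay $649.00 → $895.20
Week 7: $895.20 +$7.16 interest = $902.36; pay $649.00 → $253.36
Week 8: $253.36 +$2.03 interest = $255.39; pay $255.39 → $0.00
Total interest: $52.99 + $40.06 + $30.29 + $22.90 + $17.31 + $12.26 + $7.16 + $2.03 = $185.00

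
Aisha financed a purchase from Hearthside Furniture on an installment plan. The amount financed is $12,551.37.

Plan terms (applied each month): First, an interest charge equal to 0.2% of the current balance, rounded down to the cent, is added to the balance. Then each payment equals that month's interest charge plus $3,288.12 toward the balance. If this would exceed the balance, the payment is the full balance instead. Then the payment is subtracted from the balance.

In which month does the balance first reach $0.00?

4

# | Opening | Interest | Payment | End bal
1 | $12,551.37 | $25.10 | $3,313.22 | $9,263.25
2 | $9,263.25 | $18.52 | $3,306.64 | $5,975.13
3 | $5,975.13 | $11.95 | $3,300.07 | $2,687.01
4 | $2,687.01 | $5.37 | $2,692.38 | $0.00
Balance reaches $0.00 in month 4.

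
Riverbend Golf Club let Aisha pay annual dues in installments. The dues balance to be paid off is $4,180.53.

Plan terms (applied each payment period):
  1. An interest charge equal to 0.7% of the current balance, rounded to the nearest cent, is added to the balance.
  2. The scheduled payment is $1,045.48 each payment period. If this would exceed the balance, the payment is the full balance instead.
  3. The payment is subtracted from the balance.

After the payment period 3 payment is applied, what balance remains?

Payment period 1: opening $4,180.53; interest $29.26 → $4,209.79; payment $1,045.48; balance $3,164.31
Payment period 2: opening $3,164.31; interest $22.15 → $3,186.46; payment $1,045.48; balance $2,140.98
Payment period 3: opening $2,140.98; interest $14.99 → $2,155.97; payment $1,045.48; balance $1,110.49

$1,110.49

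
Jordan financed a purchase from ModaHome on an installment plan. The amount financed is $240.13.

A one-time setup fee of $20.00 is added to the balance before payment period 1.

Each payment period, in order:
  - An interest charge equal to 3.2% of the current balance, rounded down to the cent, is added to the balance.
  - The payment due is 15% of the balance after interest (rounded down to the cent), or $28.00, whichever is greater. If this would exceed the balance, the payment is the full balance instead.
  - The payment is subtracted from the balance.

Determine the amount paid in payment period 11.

$3.12

Payment period 1: opening $260.13; interest $8.32 → $268.45; payment $40.26; balance $228.19
Payment period 2: opening $228.19; interest $7.30 → $235.49; payment $35.32; balance $200.17
Payment period 3: opening $200.17; interest $6.40 → $206.57; payment $30.98; balance $175.59
Payment period 4: opening $175.59; interest $5.61 → $181.20; payment $28.00; balance $153.20
Payment period 5: opening $153.20; interest $4.90 → $158.10; payment $28.00; balance $130.10
Payment period 6: opening $130.10; interest $4.16 → $134.26; payment $28.00; balance $106.26
Payment period 7: opening $106.26; interest $3.40 → $109.66; payment $28.00; balance $81.66
Payment period 8: opening $81.66; interest $2.61 → $84.27; payment $28.00; balance $56.27
Payment period 9: opening $56.27; interest $1.80 → $58.07; payment $28.00; balance $30.07
Payment period 10: opening $30.07; interest $0.96 → $31.03; payment $28.00; balance $3.03
Payment period 11: opening $3.03; interest $0.09 → $3.12; payment $3.12; balance $0.00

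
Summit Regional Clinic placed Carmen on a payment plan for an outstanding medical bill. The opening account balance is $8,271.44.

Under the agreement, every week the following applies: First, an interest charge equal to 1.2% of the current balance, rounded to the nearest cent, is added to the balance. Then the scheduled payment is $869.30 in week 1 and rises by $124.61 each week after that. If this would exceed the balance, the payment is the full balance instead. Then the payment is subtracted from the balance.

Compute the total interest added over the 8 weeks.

$444.02

Week 1: opening $8,271.44; interest $99.26 → $8,370.70; payment $869.30; balance $7,501.40
Week 2: opening $7,501.40; interest $90.02 → $7,591.42; payment $993.91; balance $6,597.51
Week 3: opening $6,597.51; interest $79.17 → $6,676.68; payment $1,118.52; balance $5,558.16
Week 4: opening $5,558.16; interest $66.70 → $5,624.86; payment $1,243.13; balance $4,381.73
Week 5: opening $4,381.73; interest $52.58 → $4,434.31; payment $1,367.74; balance $3,066.57
Week 6: opening $3,066.57; interest $36.80 → $3,103.37; payment $1,492.35; balance $1,611.02
Week 7: opening $1,611.02; interest $19.33 → $1,630.35; payment $1,616.96; balance $13.39
Week 8: opening $13.39; interest $0.16 → $13.55; payment $13.55; balance $0.00
Total interest: $99.26 + $90.02 + $79.17 + $66.70 + $52.58 + $36.80 + $19.33 + $0.16 = $444.02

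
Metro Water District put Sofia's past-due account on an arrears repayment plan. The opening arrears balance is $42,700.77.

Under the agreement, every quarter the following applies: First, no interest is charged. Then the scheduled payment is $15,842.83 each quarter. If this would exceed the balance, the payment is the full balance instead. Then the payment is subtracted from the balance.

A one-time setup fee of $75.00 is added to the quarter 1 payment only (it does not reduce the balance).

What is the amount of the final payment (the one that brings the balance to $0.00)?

$11,015.11

# | Opening | Payment | Fee | End bal
1 | $42,700.77 | $15,842.83 | $75.00 | $26,857.94
2 | $26,857.94 | $15,842.83 | — | $11,015.11
3 | $11,015.11 | $11,015.11 | — | $0.00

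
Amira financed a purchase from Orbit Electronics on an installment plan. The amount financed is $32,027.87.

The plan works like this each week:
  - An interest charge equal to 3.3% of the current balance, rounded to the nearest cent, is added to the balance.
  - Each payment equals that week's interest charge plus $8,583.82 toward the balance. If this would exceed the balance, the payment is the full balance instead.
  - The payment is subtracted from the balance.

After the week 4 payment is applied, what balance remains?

$0.00

# | Opening | Interest | Payment | End bal
1 | $32,027.87 | $1,056.92 | $9,640.74 | $23,444.05
2 | $23,444.05 | $773.65 | $9,357.47 | $14,860.23
3 | $14,860.23 | $490.39 | $9,074.21 | $6,276.41
4 | $6,276.41 | $207.12 | $6,483.53 | $0.00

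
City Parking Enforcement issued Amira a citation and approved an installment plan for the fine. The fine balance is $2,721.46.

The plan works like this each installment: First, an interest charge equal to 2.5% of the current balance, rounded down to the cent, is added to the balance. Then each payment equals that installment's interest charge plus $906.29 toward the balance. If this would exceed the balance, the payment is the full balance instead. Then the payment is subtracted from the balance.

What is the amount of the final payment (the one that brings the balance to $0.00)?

Installment 1: $2,721.46 +$68.03 interest = $2,789.49; pay $974.32 → $1,815.17
Installment 2: $1,815.17 +$45.37 interest = $1,860.54; pay $951.66 → $908.88
Installment 3: $908.88 +$22.72 interest = $931.60; pay $929.01 → $2.59
Installment 4: $2.59 +$0.06 interest = $2.65; pay $2.65 → $0.00

$2.65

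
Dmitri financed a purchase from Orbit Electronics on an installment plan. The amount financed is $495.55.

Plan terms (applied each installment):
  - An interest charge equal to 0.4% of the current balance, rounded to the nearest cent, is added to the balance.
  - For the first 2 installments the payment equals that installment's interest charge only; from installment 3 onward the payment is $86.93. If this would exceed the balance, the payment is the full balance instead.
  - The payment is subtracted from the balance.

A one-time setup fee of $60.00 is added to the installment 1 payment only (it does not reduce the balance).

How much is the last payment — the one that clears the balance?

# | Opening | Interest | Payment | Fee | End bal
1 | $495.55 | $1.98 | $1.98 | $60.00 | $495.55
2 | $495.55 | $1.98 | $1.98 | — | $495.55
3 | $495.55 | $1.98 | $86.93 | — | $410.60
4 | $410.60 | $1.64 | $86.93 | — | $325.31
5 | $325.31 | $1.30 | $86.93 | — | $239.68
6 | $239.68 | $0.96 | $86.93 | — | $153.71
7 | $153.71 | $0.61 | $86.93 | — | $67.39
8 | $67.39 | $0.27 | $67.66 | — | $0.00

$67.66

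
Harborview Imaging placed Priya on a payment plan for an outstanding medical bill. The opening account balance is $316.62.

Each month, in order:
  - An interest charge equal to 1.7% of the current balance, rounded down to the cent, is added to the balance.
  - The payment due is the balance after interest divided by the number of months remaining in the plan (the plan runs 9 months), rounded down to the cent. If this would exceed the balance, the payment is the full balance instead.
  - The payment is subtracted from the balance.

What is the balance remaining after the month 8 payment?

$40.26

Month 1: $316.62 +$5.38 interest = $322.00; pay $35.77 → $286.23
Month 2: $286.23 +$4.86 interest = $291.09; pay $36.38 → $254.71
Month 3: $254.71 +$4.33 interest = $259.04; pay $37.00 → $222.04
Month 4: $222.04 +$3.77 interest = $225.81; pay $37.63 → $188.18
Month 5: $188.18 +$3.19 interest = $191.37; pay $38.27 → $153.10
Month 6: $153.10 +$2.60 interest = $155.70; pay $38.92 → $116.78
Month 7: $116.78 +$1.98 interest = $118.76; pay $39.58 → $79.18
Month 8: $79.18 +$1.34 interest = $80.52; pay $40.26 → $40.26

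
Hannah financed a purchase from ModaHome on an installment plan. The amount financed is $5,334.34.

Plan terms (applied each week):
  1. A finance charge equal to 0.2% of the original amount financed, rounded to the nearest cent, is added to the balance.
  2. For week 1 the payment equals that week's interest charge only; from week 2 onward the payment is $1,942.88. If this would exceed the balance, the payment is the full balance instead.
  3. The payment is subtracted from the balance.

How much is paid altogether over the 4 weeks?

Week 1: $5,334.34 +$10.67 interest = $5,345.01; pay $10.67 → $5,334.34
Week 2: $5,334.34 +$10.67 interest = $5,345.01; pay $1,942.88 → $3,402.13
Week 3: $3,402.13 +$10.67 interest = $3,412.80; pay $1,942.88 → $1,469.92
Week 4: $1,469.92 +$10.67 interest = $1,480.59; pay $1,480.59 → $0.00
Total paid: $5,377.02

$5,377.02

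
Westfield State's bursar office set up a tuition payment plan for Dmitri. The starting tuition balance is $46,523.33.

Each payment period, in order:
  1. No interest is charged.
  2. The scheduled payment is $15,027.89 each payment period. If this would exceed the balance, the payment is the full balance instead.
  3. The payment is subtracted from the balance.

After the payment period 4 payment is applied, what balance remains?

$0.00

Payment period 1: $46,523.33 − $15,027.89 → $31,495.44
Payment period 2: $31,495.44 − $15,027.89 → $16,467.55
Payment period 3: $16,467.55 − $15,027.89 → $1,439.66
Payment period 4: $1,439.66 − $1,439.66 → $0.00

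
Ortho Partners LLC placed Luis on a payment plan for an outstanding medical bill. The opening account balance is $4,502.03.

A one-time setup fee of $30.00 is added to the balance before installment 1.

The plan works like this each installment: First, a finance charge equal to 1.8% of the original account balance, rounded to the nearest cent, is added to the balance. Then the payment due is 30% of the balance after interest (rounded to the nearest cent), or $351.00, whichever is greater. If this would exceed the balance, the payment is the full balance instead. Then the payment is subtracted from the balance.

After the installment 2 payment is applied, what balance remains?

Installment 1: opening $4,532.03; interest $81.04 → $4,613.07; payment $1,383.92; balance $3,229.15
Installment 2: opening $3,229.15; interest $81.04 → $3,310.19; payment $993.06; balance $2,317.13

$2,317.13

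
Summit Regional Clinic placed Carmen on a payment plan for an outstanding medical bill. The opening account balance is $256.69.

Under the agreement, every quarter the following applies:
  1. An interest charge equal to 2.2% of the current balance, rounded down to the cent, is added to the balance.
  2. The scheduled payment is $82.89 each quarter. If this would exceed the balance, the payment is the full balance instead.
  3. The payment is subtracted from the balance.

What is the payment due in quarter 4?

$20.24

Quarter 1: opening $256.69; interest $5.64 → $262.33; payment $82.89; balance $179.44
Quarter 2: opening $179.44; interest $3.94 → $183.38; payment $82.89; balance $100.49
Quarter 3: opening $100.49; interest $2.21 → $102.70; payment $82.89; balance $19.81
Quarter 4: opening $19.81; interest $0.43 → $20.24; payment $20.24; balance $0.00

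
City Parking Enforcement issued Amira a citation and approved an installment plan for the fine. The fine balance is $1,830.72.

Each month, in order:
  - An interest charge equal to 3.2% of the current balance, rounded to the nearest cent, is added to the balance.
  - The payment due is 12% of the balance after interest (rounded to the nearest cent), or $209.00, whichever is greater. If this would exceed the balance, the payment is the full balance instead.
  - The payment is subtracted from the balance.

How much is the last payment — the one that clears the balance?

Month 1: opening $1,830.72; interest $58.58 → $1,889.30; payment $226.72; balance $1,662.58
Month 2: opening $1,662.58; interest $53.20 → $1,715.78; payment $209.00; balance $1,506.78
Month 3: opening $1,506.78; interest $48.22 → $1,555.00; payment $209.00; balance $1,346.00
Month 4: opening $1,346.00; interest $43.07 → $1,389.07; payment $209.00; balance $1,180.07
Month 5: opening $1,180.07; interest $37.76 → $1,217.83; payment $209.00; balance $1,008.83
Month 6: opening $1,008.83; interest $32.28 → $1,041.11; payment $209.00; balance $832.11
Month 7: opening $832.11; interest $26.63 → $858.74; payment $209.00; balance $649.74
Month 8: opening $649.74; interest $20.79 → $670.53; payment $209.00; balance $461.53
Month 9: opening $461.53; interest $14.77 → $476.30; payment $209.00; balance $267.30
Month 10: opening $267.30; interest $8.55 → $275.85; payment $209.00; balance $66.85
Month 11: opening $66.85; interest $2.14 → $68.99; payment $68.99; balance $0.00

$68.99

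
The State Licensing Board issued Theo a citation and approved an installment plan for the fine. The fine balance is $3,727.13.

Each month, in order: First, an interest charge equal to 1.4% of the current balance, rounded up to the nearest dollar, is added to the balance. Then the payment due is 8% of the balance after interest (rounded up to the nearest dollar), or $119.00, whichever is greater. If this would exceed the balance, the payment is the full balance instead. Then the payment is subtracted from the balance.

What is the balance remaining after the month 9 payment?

Month 1: opening $3,727.13; interest $53.00 → $3,780.13; payment $303.00; balance $3,477.13
Month 2: opening $3,477.13; interest $49.00 → $3,526.13; payment $283.00; balance $3,243.13
Month 3: opening $3,243.13; interest $46.00 → $3,289.13; payment $264.00; balance $3,025.13
Month 4: opening $3,025.13; interest $43.00 → $3,068.13; payment $246.00; balance $2,822.13
Month 5: opening $2,822.13; interest $40.00 → $2,862.13; payment $229.00; balance $2,633.13
Month 6: opening $2,633.13; interest $37.00 → $2,670.13; payment $214.00; balance $2,456.13
Month 7: opening $2,456.13; interest $35.00 → $2,491.13; payment $200.00; balance $2,291.13
Month 8: opening $2,291.13; interest $33.00 → $2,324.13; payment $186.00; balance $2,138.13
Month 9: opening $2,138.13; interest $30.00 → $2,168.13; payment $174.00; balance $1,994.13

$1,994.13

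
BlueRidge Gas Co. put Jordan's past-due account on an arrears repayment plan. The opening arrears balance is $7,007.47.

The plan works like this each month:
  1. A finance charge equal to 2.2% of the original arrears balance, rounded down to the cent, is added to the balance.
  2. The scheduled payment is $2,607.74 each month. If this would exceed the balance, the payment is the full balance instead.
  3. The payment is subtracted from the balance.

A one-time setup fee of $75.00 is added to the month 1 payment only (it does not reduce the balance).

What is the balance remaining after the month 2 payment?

# | Opening | Interest | Payment | Fee | End bal
1 | $7,007.47 | $154.16 | $2,607.74 | $75.00 | $4,553.89
2 | $4,553.89 | $154.16 | $2,607.74 | — | $2,100.31

$2,100.31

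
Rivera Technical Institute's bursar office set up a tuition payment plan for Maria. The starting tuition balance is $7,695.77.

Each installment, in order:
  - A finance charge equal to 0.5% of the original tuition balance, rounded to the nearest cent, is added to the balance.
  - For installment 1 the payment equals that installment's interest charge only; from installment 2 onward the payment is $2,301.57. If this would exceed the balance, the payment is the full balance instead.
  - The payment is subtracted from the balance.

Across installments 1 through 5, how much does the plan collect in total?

$7,888.17

Installment 1: $7,695.77 +$38.48 interest = $7,734.25; pay $38.48 → $7,695.77
Installment 2: $7,695.77 +$38.48 interest = $7,734.25; pay $2,301.57 → $5,432.68
Installment 3: $5,432.68 +$38.48 interest = $5,471.16; pay $2,301.57 → $3,169.59
Installment 4: $3,169.59 +$38.48 interest = $3,208.07; pay $2,301.57 → $906.50
Installment 5: $906.50 +$38.48 interest = $944.98; pay $944.98 → $0.00
Total paid: $7,888.17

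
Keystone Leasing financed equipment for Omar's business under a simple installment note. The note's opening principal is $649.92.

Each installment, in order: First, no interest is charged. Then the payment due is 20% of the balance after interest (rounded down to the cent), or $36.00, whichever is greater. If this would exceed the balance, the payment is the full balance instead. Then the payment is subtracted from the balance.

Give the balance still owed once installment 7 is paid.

Installment 1: $649.92 − $129.98 → $519.94
Installment 2: $519.94 − $103.98 → $415.96
Installment 3: $415.96 − $83.19 → $332.77
Installment 4: $332.77 − $66.55 → $266.22
Installment 5: $266.22 − $53.24 → $212.98
Installment 6: $212.98 − $42.59 → $170.39
Installment 7: $170.39 − $36.00 → $134.39

$134.39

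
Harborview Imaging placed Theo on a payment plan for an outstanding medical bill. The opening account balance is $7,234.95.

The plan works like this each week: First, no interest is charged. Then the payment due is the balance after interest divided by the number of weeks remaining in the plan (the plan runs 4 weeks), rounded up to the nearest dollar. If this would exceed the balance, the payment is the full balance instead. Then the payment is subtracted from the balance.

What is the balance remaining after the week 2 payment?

Week 1: opening $7,234.95; payment $1,809.00; balance $5,425.95
Week 2: opening $5,425.95; payment $1,809.00; balance $3,616.95

$3,616.95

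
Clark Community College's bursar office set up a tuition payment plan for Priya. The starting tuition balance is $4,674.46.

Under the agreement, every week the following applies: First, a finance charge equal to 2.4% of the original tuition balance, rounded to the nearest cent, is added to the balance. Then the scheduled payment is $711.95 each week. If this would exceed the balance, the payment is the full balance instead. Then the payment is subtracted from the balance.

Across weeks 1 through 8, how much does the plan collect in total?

$5,571.98

Week 1: $4,674.46 +$112.19 interest = $4,786.65; pay $711.95 → $4,074.70
Week 2: $4,074.70 +$112.19 interest = $4,186.89; pay $711.95 → $3,474.94
Week 3: $3,474.94 +$112.19 interest = $3,587.13; pay $711.95 → $2,875.18
Week 4: $2,875.18 +$112.19 interest = $2,987.37; pay $711.95 → $2,275.42
Week 5: $2,275.42 +$112.19 interest = $2,387.61; pay $711.95 → $1,675.66
Week 6: $1,675.66 +$112.19 interest = $1,787.85; pay $711.95 → $1,075.90
Week 7: $1,075.90 +$112.19 interest = $1,188.09; pay $711.95 → $476.14
Week 8: $476.14 +$112.19 interest = $588.33; pay $588.33 → $0.00
Total paid: $5,571.98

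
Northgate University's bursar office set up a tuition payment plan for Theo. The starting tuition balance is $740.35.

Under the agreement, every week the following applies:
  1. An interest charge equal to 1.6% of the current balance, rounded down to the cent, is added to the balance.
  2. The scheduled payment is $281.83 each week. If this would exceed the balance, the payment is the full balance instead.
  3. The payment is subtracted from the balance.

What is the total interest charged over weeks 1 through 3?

$22.49

# | Opening | Interest | Payment | End bal
1 | $740.35 | $11.84 | $281.83 | $470.36
2 | $470.36 | $7.52 | $281.83 | $196.05
3 | $196.05 | $3.13 | $199.18 | $0.00
Total interest: $11.84 + $7.52 + $3.13 = $22.49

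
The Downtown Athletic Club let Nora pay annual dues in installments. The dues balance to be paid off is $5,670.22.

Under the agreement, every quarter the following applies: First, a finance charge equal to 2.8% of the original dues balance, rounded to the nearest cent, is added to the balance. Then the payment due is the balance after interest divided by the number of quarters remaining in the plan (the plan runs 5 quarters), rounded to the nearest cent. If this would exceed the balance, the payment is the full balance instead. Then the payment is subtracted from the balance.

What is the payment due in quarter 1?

Quarter 1: $5,670.22 +$158.77 interest = $5,828.99; pay $1,165.80 → $4,663.19

$1,165.80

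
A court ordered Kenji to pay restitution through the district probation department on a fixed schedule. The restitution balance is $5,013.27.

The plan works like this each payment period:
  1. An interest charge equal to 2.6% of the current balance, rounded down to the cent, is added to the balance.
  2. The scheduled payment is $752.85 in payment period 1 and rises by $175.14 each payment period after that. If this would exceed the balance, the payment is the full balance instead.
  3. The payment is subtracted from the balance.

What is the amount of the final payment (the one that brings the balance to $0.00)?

$1,390.47

Payment period 1: opening $5,013.27; interest $130.34 → $5,143.61; payment $752.85; balance $4,390.76
Payment period 2: opening $4,390.76; interest $114.15 → $4,504.91; payment $927.99; balance $3,576.92
Payment period 3: opening $3,576.92; interest $92.99 → $3,669.91; payment $1,103.13; balance $2,566.78
Payment period 4: opening $2,566.78; interest $66.73 → $2,633.51; payment $1,278.27; balance $1,355.24
Payment period 5: opening $1,355.24; interest $35.23 → $1,390.47; payment $1,390.47; balance $0.00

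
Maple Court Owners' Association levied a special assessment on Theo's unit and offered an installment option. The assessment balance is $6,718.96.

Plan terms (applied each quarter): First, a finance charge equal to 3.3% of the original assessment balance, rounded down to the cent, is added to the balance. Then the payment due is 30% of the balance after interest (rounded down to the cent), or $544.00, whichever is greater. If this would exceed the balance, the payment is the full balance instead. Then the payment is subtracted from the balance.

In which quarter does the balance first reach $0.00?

Quarter 1: $6,718.96 +$221.72 interest = $6,940.68; pay $2,082.20 → $4,858.48
Quarter 2: $4,858.48 +$221.72 interest = $5,080.20; pay $1,524.06 → $3,556.14
Quarter 3: $3,556.14 +$221.72 interest = $3,777.86; pay $1,133.35 → $2,644.51
Quarter 4: $2,644.51 +$221.72 interest = $2,866.23; pay $859.86 → $2,006.37
Quarter 5: $2,006.37 +$221.72 interest = $2,228.09; pay $668.42 → $1,559.67
Quarter 6: $1,559.67 +$221.72 interest = $1,781.39; pay $544.00 → $1,237.39
Quarter 7: $1,237.39 +$221.72 interest = $1,459.11; pay $544.00 → $915.11
Quarter 8: $915.11 +$221.72 interest = $1,136.83; pay $544.00 → $592.83
Quarter 9: $592.83 +$221.72 interest = $814.55; pay $544.00 → $270.55
Quarter 10: $270.55 +$221.72 interest = $492.27; pay $492.27 → $0.00
Balance reaches $0.00 in quarter 10.

10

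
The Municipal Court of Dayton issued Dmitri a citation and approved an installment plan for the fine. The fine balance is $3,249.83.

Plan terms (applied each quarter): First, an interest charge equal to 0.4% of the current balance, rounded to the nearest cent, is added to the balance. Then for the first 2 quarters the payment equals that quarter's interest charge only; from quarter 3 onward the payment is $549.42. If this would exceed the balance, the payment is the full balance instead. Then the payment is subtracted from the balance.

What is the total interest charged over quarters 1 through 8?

$71.63

Quarter 1: opening $3,249.83; interest $13.00 → $3,262.83; payment $13.00; balance $3,249.83
Quarter 2: opening $3,249.83; interest $13.00 → $3,262.83; payment $13.00; balance $3,249.83
Quarter 3: opening $3,249.83; interest $13.00 → $3,262.83; payment $549.42; balance $2,713.41
Quarter 4: opening $2,713.41; interest $10.85 → $2,724.26; payment $549.42; balance $2,174.84
Quarter 5: opening $2,174.84; interest $8.70 → $2,183.54; payment $549.42; balance $1,634.12
Quarter 6: opening $1,634.12; interest $6.54 → $1,640.66; payment $549.42; balance $1,091.24
Quarter 7: opening $1,091.24; interest $4.36 → $1,095.60; payment $549.42; balance $546.18
Quarter 8: opening $546.18; interest $2.18 → $548.36; payment $548.36; balance $0.00
Total interest: $13.00 + $13.00 + $13.00 + $10.85 + $8.70 + $6.54 + $4.36 + $2.18 = $71.63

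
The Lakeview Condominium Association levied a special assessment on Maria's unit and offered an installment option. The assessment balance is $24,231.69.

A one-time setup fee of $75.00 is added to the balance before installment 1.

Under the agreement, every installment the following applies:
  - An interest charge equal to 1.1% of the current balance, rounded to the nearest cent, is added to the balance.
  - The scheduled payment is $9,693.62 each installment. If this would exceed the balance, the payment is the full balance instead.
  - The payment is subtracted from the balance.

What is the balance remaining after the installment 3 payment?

# | Opening | Interest | Payment | End bal
1 | $24,306.69 | $267.37 | $9,693.62 | $14,880.44
2 | $14,880.44 | $163.68 | $9,693.62 | $5,350.50
3 | $5,350.50 | $58.86 | $5,409.36 | $0.00

$0.00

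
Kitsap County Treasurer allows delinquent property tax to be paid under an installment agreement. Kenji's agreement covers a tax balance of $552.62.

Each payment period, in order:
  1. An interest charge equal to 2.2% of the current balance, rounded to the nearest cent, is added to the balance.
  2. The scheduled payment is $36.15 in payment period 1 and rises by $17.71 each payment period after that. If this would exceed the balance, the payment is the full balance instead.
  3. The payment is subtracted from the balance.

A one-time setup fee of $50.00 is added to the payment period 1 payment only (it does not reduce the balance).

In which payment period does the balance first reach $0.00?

7

# | Opening | Interest | Payment | Fee | End bal
1 | $552.62 | $12.16 | $36.15 | $50.00 | $528.63
2 | $528.63 | $11.63 | $53.86 | — | $486.40
3 | $486.40 | $10.70 | $71.57 | — | $425.53
4 | $425.53 | $9.36 | $89.28 | — | $345.61
5 | $345.61 | $7.60 | $106.99 | — | $246.22
6 | $246.22 | $5.42 | $124.70 | — | $126.94
7 | $126.94 | $2.79 | $129.73 | — | $0.00
Balance reaches $0.00 in payment period 7.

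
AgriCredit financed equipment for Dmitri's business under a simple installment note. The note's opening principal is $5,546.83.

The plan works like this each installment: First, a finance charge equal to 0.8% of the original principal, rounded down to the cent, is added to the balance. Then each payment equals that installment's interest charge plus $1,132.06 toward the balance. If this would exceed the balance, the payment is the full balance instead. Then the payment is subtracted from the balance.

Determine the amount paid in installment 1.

Installment 1: $5,546.83 +$44.37 interest = $5,591.20; pay $1,176.43 → $4,414.77

$1,176.43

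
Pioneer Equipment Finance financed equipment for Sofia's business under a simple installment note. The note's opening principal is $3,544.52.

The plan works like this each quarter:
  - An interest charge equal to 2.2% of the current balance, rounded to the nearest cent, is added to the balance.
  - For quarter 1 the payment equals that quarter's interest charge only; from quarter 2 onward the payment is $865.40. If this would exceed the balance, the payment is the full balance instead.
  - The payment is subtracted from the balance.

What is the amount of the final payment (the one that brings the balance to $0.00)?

Quarter 1: opening $3,544.52; interest $77.98 → $3,622.50; payment $77.98; balance $3,544.52
Quarter 2: opening $3,544.52; interest $77.98 → $3,622.50; payment $865.40; balance $2,757.10
Quarter 3: opening $2,757.10; interest $60.66 → $2,817.76; payment $865.40; balance $1,952.36
Quarter 4: opening $1,952.36; interest $42.95 → $1,995.31; payment $865.40; balance $1,129.91
Quarter 5: opening $1,129.91; interest $24.86 → $1,154.77; payment $865.40; balance $289.37
Quarter 6: opening $289.37; interest $6.37 → $295.74; payment $295.74; balance $0.00

$295.74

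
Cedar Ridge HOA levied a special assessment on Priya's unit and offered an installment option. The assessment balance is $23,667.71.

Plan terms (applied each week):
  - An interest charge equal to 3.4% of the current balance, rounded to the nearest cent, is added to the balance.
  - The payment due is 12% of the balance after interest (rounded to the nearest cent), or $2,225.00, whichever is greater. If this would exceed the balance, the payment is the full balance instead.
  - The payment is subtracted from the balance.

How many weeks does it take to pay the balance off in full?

Week 1: opening $23,667.71; interest $804.70 → $24,472.41; payment $2,936.69; balance $21,535.72
Week 2: opening $21,535.72; interest $732.21 → $22,267.93; payment $2,672.15; balance $19,595.78
Week 3: opening $19,595.78; interest $666.26 → $20,262.04; payment $2,431.44; balance $17,830.60
Week 4: opening $17,830.60; interest $606.24 → $18,436.84; payment $2,225.00; balance $16,211.84
Week 5: opening $16,211.84; interest $551.20 → $16,763.04; payment $2,225.00; balance $14,538.04
Week 6: opening $14,538.04; interest $494.29 → $15,032.33; payment $2,225.00; balance $12,807.33
Week 7: opening $12,807.33; interest $435.45 → $13,242.78; payment $2,225.00; balance $11,017.78
Week 8: opening $11,017.78; interest $374.60 → $11,392.38; payment $2,225.00; balance $9,167.38
Week 9: opening $9,167.38; interest $311.69 → $9,479.07; payment $2,225.00; balance $7,254.07
Week 10: opening $7,254.07; interest $246.64 → $7,500.71; payment $2,225.00; balance $5,275.71
Week 11: opening $5,275.71; interest $179.37 → $5,455.08; payment $2,225.00; balance $3,230.08
Week 12: opening $3,230.08; interest $109.82 → $3,339.90; payment $2,225.00; balance $1,114.90
Week 13: opening $1,114.90; interest $37.91 → $1,152.81; payment $1,152.81; balance $0.00
Balance reaches $0.00 in week 13.

13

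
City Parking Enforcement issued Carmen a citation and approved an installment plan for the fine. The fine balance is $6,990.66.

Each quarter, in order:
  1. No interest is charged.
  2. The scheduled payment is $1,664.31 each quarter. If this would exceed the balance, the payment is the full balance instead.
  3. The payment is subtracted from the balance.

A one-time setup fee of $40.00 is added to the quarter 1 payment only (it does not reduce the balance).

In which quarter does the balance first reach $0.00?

Quarter 1: opening $6,990.66; payment $1,664.31 (+ $40.00 fee); balance $5,326.35
Quarter 2: opening $5,326.35; payment $1,664.31; balance $3,662.04
Quarter 3: opening $3,662.04; payment $1,664.31; balance $1,997.73
Quarter 4: opening $1,997.73; payment $1,664.31; balance $333.42
Quarter 5: opening $333.42; payment $333.42; balance $0.00
Balance reaches $0.00 in quarter 5.

5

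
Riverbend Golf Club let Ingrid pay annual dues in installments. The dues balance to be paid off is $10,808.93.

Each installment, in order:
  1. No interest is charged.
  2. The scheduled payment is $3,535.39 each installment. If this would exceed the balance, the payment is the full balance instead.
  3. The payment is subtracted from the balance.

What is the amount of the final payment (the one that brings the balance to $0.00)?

Installment 1: $10,808.93 − $3,535.39 → $7,273.54
Installment 2: $7,273.54 − $3,535.39 → $3,738.15
Installment 3: $3,738.15 − $3,535.39 → $202.76
Installment 4: $202.76 − $202.76 → $0.00

$202.76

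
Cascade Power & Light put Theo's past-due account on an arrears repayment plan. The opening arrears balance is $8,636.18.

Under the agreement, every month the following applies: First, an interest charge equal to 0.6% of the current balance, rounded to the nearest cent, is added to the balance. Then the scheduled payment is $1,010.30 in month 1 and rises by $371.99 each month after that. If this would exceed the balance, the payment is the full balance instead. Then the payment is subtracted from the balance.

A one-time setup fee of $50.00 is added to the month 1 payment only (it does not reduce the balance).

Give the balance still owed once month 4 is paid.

Month 1: $8,636.18 +$51.82 interest = $8,688.00; pay $1,010.30 (+ $50.00 fee) → $7,677.70
Month 2: $7,677.70 +$46.07 interest = $7,723.77; pay $1,382.29 → $6,341.48
Month 3: $6,341.48 +$38.05 interest = $6,379.53; pay $1,754.28 → $4,625.25
Month 4: $4,625.25 +$27.75 interest = $4,653.00; pay $2,126.27 → $2,526.73

$2,526.73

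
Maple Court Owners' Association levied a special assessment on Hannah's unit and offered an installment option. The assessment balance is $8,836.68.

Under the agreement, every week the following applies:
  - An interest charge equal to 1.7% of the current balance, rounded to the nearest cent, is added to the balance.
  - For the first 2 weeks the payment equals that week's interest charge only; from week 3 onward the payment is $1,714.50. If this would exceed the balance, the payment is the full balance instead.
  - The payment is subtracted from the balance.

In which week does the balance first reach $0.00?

8

Week 1: $8,836.68 +$150.22 interest = $8,986.90; pay $150.22 → $8,836.68
Week 2: $8,836.68 +$150.22 interest = $8,986.90; pay $150.22 → $8,836.68
Week 3: $8,836.68 +$150.22 interest = $8,986.90; pay $1,714.50 → $7,272.40
Week 4: $7,272.40 +$123.63 interest = $7,396.03; pay $1,714.50 → $5,681.53
Week 5: $5,681.53 +$96.59 interest = $5,778.12; pay $1,714.50 → $4,063.62
Week 6: $4,063.62 +$69.08 interest = $4,132.70; pay $1,714.50 → $2,418.20
Week 7: $2,418.20 +$41.11 interest = $2,459.31; pay $1,714.50 → $744.81
Week 8: $744.81 +$12.66 interest = $757.47; pay $757.47 → $0.00
Balance reaches $0.00 in week 8.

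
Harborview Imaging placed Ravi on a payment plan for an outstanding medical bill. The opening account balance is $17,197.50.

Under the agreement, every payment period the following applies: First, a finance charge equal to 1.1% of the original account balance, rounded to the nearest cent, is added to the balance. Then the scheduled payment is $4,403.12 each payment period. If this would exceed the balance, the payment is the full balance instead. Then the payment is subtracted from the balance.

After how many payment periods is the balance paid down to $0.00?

Payment period 1: $17,197.50 +$189.17 interest = $17,386.67; pay $4,403.12 → $12,983.55
Payment period 2: $12,983.55 +$189.17 interest = $13,172.72; pay $4,403.12 → $8,769.60
Payment period 3: $8,769.60 +$189.17 interest = $8,958.77; pay $4,403.12 → $4,555.65
Payment period 4: $4,555.65 +$189.17 interest = $4,744.82; pay $4,403.12 → $341.70
Payment period 5: $341.70 +$189.17 interest = $530.87; pay $530.87 → $0.00
Balance reaches $0.00 in payment period 5.

5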